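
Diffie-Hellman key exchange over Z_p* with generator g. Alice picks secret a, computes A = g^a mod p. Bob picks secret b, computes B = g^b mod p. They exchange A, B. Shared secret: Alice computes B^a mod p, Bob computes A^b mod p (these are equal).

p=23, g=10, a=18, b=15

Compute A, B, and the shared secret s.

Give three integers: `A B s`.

Answer: 9 5 6

Derivation:
A = 10^18 mod 23  (bits of 18 = 10010)
  bit 0 = 1: r = r^2 * 10 mod 23 = 1^2 * 10 = 1*10 = 10
  bit 1 = 0: r = r^2 mod 23 = 10^2 = 8
  bit 2 = 0: r = r^2 mod 23 = 8^2 = 18
  bit 3 = 1: r = r^2 * 10 mod 23 = 18^2 * 10 = 2*10 = 20
  bit 4 = 0: r = r^2 mod 23 = 20^2 = 9
  -> A = 9
B = 10^15 mod 23  (bits of 15 = 1111)
  bit 0 = 1: r = r^2 * 10 mod 23 = 1^2 * 10 = 1*10 = 10
  bit 1 = 1: r = r^2 * 10 mod 23 = 10^2 * 10 = 8*10 = 11
  bit 2 = 1: r = r^2 * 10 mod 23 = 11^2 * 10 = 6*10 = 14
  bit 3 = 1: r = r^2 * 10 mod 23 = 14^2 * 10 = 12*10 = 5
  -> B = 5
s = B^a = 5^18 mod 23  (bits of 18 = 10010)
  bit 0 = 1: r = r^2 * 5 mod 23 = 1^2 * 5 = 1*5 = 5
  bit 1 = 0: r = r^2 mod 23 = 5^2 = 2
  bit 2 = 0: r = r^2 mod 23 = 2^2 = 4
  bit 3 = 1: r = r^2 * 5 mod 23 = 4^2 * 5 = 16*5 = 11
  bit 4 = 0: r = r^2 mod 23 = 11^2 = 6
  -> s = B^a = 6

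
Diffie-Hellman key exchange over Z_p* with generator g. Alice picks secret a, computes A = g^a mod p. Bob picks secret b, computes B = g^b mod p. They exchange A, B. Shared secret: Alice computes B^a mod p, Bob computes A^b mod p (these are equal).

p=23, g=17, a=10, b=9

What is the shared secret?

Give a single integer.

A = 17^10 mod 23  (bits of 10 = 1010)
  bit 0 = 1: r = r^2 * 17 mod 23 = 1^2 * 17 = 1*17 = 17
  bit 1 = 0: r = r^2 mod 23 = 17^2 = 13
  bit 2 = 1: r = r^2 * 17 mod 23 = 13^2 * 17 = 8*17 = 21
  bit 3 = 0: r = r^2 mod 23 = 21^2 = 4
  -> A = 4
B = 17^9 mod 23  (bits of 9 = 1001)
  bit 0 = 1: r = r^2 * 17 mod 23 = 1^2 * 17 = 1*17 = 17
  bit 1 = 0: r = r^2 mod 23 = 17^2 = 13
  bit 2 = 0: r = r^2 mod 23 = 13^2 = 8
  bit 3 = 1: r = r^2 * 17 mod 23 = 8^2 * 17 = 18*17 = 7
  -> B = 7
s = B^a = 7^10 mod 23  (bits of 10 = 1010)
  bit 0 = 1: r = r^2 * 7 mod 23 = 1^2 * 7 = 1*7 = 7
  bit 1 = 0: r = r^2 mod 23 = 7^2 = 3
  bit 2 = 1: r = r^2 * 7 mod 23 = 3^2 * 7 = 9*7 = 17
  bit 3 = 0: r = r^2 mod 23 = 17^2 = 13
  -> s = B^a = 13

Answer: 13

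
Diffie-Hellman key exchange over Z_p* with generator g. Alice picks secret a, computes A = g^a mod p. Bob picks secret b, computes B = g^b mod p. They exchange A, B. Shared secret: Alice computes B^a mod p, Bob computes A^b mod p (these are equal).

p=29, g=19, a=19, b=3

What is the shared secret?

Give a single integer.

A = 19^19 mod 29  (bits of 19 = 10011)
  bit 0 = 1: r = r^2 * 19 mod 29 = 1^2 * 19 = 1*19 = 19
  bit 1 = 0: r = r^2 mod 29 = 19^2 = 13
  bit 2 = 0: r = r^2 mod 29 = 13^2 = 24
  bit 3 = 1: r = r^2 * 19 mod 29 = 24^2 * 19 = 25*19 = 11
  bit 4 = 1: r = r^2 * 19 mod 29 = 11^2 * 19 = 5*19 = 8
  -> A = 8
B = 19^3 mod 29  (bits of 3 = 11)
  bit 0 = 1: r = r^2 * 19 mod 29 = 1^2 * 19 = 1*19 = 19
  bit 1 = 1: r = r^2 * 19 mod 29 = 19^2 * 19 = 13*19 = 15
  -> B = 15
s = B^a = 15^19 mod 29  (bits of 19 = 10011)
  bit 0 = 1: r = r^2 * 15 mod 29 = 1^2 * 15 = 1*15 = 15
  bit 1 = 0: r = r^2 mod 29 = 15^2 = 22
  bit 2 = 0: r = r^2 mod 29 = 22^2 = 20
  bit 3 = 1: r = r^2 * 15 mod 29 = 20^2 * 15 = 23*15 = 26
  bit 4 = 1: r = r^2 * 15 mod 29 = 26^2 * 15 = 9*15 = 19
  -> s = B^a = 19

Answer: 19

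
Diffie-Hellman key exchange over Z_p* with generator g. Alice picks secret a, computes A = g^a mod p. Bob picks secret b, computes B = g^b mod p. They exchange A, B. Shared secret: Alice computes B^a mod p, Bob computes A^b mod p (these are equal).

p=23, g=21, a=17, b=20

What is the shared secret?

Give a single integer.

A = 21^17 mod 23  (bits of 17 = 10001)
  bit 0 = 1: r = r^2 * 21 mod 23 = 1^2 * 21 = 1*21 = 21
  bit 1 = 0: r = r^2 mod 23 = 21^2 = 4
  bit 2 = 0: r = r^2 mod 23 = 4^2 = 16
  bit 3 = 0: r = r^2 mod 23 = 16^2 = 3
  bit 4 = 1: r = r^2 * 21 mod 23 = 3^2 * 21 = 9*21 = 5
  -> A = 5
B = 21^20 mod 23  (bits of 20 = 10100)
  bit 0 = 1: r = r^2 * 21 mod 23 = 1^2 * 21 = 1*21 = 21
  bit 1 = 0: r = r^2 mod 23 = 21^2 = 4
  bit 2 = 1: r = r^2 * 21 mod 23 = 4^2 * 21 = 16*21 = 14
  bit 3 = 0: r = r^2 mod 23 = 14^2 = 12
  bit 4 = 0: r = r^2 mod 23 = 12^2 = 6
  -> B = 6
s = B^a = 6^17 mod 23  (bits of 17 = 10001)
  bit 0 = 1: r = r^2 * 6 mod 23 = 1^2 * 6 = 1*6 = 6
  bit 1 = 0: r = r^2 mod 23 = 6^2 = 13
  bit 2 = 0: r = r^2 mod 23 = 13^2 = 8
  bit 3 = 0: r = r^2 mod 23 = 8^2 = 18
  bit 4 = 1: r = r^2 * 6 mod 23 = 18^2 * 6 = 2*6 = 12
  -> s = B^a = 12

Answer: 12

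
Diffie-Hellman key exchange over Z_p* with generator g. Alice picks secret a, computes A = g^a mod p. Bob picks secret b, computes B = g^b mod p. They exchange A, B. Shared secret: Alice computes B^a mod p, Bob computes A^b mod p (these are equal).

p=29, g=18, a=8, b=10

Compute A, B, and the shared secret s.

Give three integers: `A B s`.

Answer: 16 22 7

Derivation:
A = 18^8 mod 29  (bits of 8 = 1000)
  bit 0 = 1: r = r^2 * 18 mod 29 = 1^2 * 18 = 1*18 = 18
  bit 1 = 0: r = r^2 mod 29 = 18^2 = 5
  bit 2 = 0: r = r^2 mod 29 = 5^2 = 25
  bit 3 = 0: r = r^2 mod 29 = 25^2 = 16
  -> A = 16
B = 18^10 mod 29  (bits of 10 = 1010)
  bit 0 = 1: r = r^2 * 18 mod 29 = 1^2 * 18 = 1*18 = 18
  bit 1 = 0: r = r^2 mod 29 = 18^2 = 5
  bit 2 = 1: r = r^2 * 18 mod 29 = 5^2 * 18 = 25*18 = 15
  bit 3 = 0: r = r^2 mod 29 = 15^2 = 22
  -> B = 22
s = B^a = 22^8 mod 29  (bits of 8 = 1000)
  bit 0 = 1: r = r^2 * 22 mod 29 = 1^2 * 22 = 1*22 = 22
  bit 1 = 0: r = r^2 mod 29 = 22^2 = 20
  bit 2 = 0: r = r^2 mod 29 = 20^2 = 23
  bit 3 = 0: r = r^2 mod 29 = 23^2 = 7
  -> s = B^a = 7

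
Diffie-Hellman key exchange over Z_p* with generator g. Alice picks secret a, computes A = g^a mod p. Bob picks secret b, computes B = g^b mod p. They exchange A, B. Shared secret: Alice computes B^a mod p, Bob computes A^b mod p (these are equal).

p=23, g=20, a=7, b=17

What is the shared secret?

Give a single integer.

Answer: 5

Derivation:
A = 20^7 mod 23  (bits of 7 = 111)
  bit 0 = 1: r = r^2 * 20 mod 23 = 1^2 * 20 = 1*20 = 20
  bit 1 = 1: r = r^2 * 20 mod 23 = 20^2 * 20 = 9*20 = 19
  bit 2 = 1: r = r^2 * 20 mod 23 = 19^2 * 20 = 16*20 = 21
  -> A = 21
B = 20^17 mod 23  (bits of 17 = 10001)
  bit 0 = 1: r = r^2 * 20 mod 23 = 1^2 * 20 = 1*20 = 20
  bit 1 = 0: r = r^2 mod 23 = 20^2 = 9
  bit 2 = 0: r = r^2 mod 23 = 9^2 = 12
  bit 3 = 0: r = r^2 mod 23 = 12^2 = 6
  bit 4 = 1: r = r^2 * 20 mod 23 = 6^2 * 20 = 13*20 = 7
  -> B = 7
s = B^a = 7^7 mod 23  (bits of 7 = 111)
  bit 0 = 1: r = r^2 * 7 mod 23 = 1^2 * 7 = 1*7 = 7
  bit 1 = 1: r = r^2 * 7 mod 23 = 7^2 * 7 = 3*7 = 21
  bit 2 = 1: r = r^2 * 7 mod 23 = 21^2 * 7 = 4*7 = 5
  -> s = B^a = 5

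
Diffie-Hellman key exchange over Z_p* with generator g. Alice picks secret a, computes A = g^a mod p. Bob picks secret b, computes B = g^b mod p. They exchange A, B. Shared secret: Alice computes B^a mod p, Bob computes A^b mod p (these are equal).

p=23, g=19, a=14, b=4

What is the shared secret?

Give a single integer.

A = 19^14 mod 23  (bits of 14 = 1110)
  bit 0 = 1: r = r^2 * 19 mod 23 = 1^2 * 19 = 1*19 = 19
  bit 1 = 1: r = r^2 * 19 mod 23 = 19^2 * 19 = 16*19 = 5
  bit 2 = 1: r = r^2 * 19 mod 23 = 5^2 * 19 = 2*19 = 15
  bit 3 = 0: r = r^2 mod 23 = 15^2 = 18
  -> A = 18
B = 19^4 mod 23  (bits of 4 = 100)
  bit 0 = 1: r = r^2 * 19 mod 23 = 1^2 * 19 = 1*19 = 19
  bit 1 = 0: r = r^2 mod 23 = 19^2 = 16
  bit 2 = 0: r = r^2 mod 23 = 16^2 = 3
  -> B = 3
s = B^a = 3^14 mod 23  (bits of 14 = 1110)
  bit 0 = 1: r = r^2 * 3 mod 23 = 1^2 * 3 = 1*3 = 3
  bit 1 = 1: r = r^2 * 3 mod 23 = 3^2 * 3 = 9*3 = 4
  bit 2 = 1: r = r^2 * 3 mod 23 = 4^2 * 3 = 16*3 = 2
  bit 3 = 0: r = r^2 mod 23 = 2^2 = 4
  -> s = B^a = 4

Answer: 4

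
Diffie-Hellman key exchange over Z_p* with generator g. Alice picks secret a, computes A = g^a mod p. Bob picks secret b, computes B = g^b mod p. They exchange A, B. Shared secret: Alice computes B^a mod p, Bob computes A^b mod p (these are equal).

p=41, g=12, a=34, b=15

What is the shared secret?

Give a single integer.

Answer: 32

Derivation:
A = 12^34 mod 41  (bits of 34 = 100010)
  bit 0 = 1: r = r^2 * 12 mod 41 = 1^2 * 12 = 1*12 = 12
  bit 1 = 0: r = r^2 mod 41 = 12^2 = 21
  bit 2 = 0: r = r^2 mod 41 = 21^2 = 31
  bit 3 = 0: r = r^2 mod 41 = 31^2 = 18
  bit 4 = 1: r = r^2 * 12 mod 41 = 18^2 * 12 = 37*12 = 34
  bit 5 = 0: r = r^2 mod 41 = 34^2 = 8
  -> A = 8
B = 12^15 mod 41  (bits of 15 = 1111)
  bit 0 = 1: r = r^2 * 12 mod 41 = 1^2 * 12 = 1*12 = 12
  bit 1 = 1: r = r^2 * 12 mod 41 = 12^2 * 12 = 21*12 = 6
  bit 2 = 1: r = r^2 * 12 mod 41 = 6^2 * 12 = 36*12 = 22
  bit 3 = 1: r = r^2 * 12 mod 41 = 22^2 * 12 = 33*12 = 27
  -> B = 27
s = B^a = 27^34 mod 41  (bits of 34 = 100010)
  bit 0 = 1: r = r^2 * 27 mod 41 = 1^2 * 27 = 1*27 = 27
  bit 1 = 0: r = r^2 mod 41 = 27^2 = 32
  bit 2 = 0: r = r^2 mod 41 = 32^2 = 40
  bit 3 = 0: r = r^2 mod 41 = 40^2 = 1
  bit 4 = 1: r = r^2 * 27 mod 41 = 1^2 * 27 = 1*27 = 27
  bit 5 = 0: r = r^2 mod 41 = 27^2 = 32
  -> s = B^a = 32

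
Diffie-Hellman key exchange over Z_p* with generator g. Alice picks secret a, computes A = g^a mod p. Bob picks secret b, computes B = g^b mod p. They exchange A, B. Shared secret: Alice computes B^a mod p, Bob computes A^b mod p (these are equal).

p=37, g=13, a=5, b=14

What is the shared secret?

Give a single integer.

A = 13^5 mod 37  (bits of 5 = 101)
  bit 0 = 1: r = r^2 * 13 mod 37 = 1^2 * 13 = 1*13 = 13
  bit 1 = 0: r = r^2 mod 37 = 13^2 = 21
  bit 2 = 1: r = r^2 * 13 mod 37 = 21^2 * 13 = 34*13 = 35
  -> A = 35
B = 13^14 mod 37  (bits of 14 = 1110)
  bit 0 = 1: r = r^2 * 13 mod 37 = 1^2 * 13 = 1*13 = 13
  bit 1 = 1: r = r^2 * 13 mod 37 = 13^2 * 13 = 21*13 = 14
  bit 2 = 1: r = r^2 * 13 mod 37 = 14^2 * 13 = 11*13 = 32
  bit 3 = 0: r = r^2 mod 37 = 32^2 = 25
  -> B = 25
s = B^a = 25^5 mod 37  (bits of 5 = 101)
  bit 0 = 1: r = r^2 * 25 mod 37 = 1^2 * 25 = 1*25 = 25
  bit 1 = 0: r = r^2 mod 37 = 25^2 = 33
  bit 2 = 1: r = r^2 * 25 mod 37 = 33^2 * 25 = 16*25 = 30
  -> s = B^a = 30

Answer: 30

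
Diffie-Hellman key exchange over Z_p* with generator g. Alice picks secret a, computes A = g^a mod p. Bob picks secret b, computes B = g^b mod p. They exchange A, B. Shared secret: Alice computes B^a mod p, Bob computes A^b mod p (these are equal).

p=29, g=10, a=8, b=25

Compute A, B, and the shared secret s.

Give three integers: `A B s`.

A = 10^8 mod 29  (bits of 8 = 1000)
  bit 0 = 1: r = r^2 * 10 mod 29 = 1^2 * 10 = 1*10 = 10
  bit 1 = 0: r = r^2 mod 29 = 10^2 = 13
  bit 2 = 0: r = r^2 mod 29 = 13^2 = 24
  bit 3 = 0: r = r^2 mod 29 = 24^2 = 25
  -> A = 25
B = 10^25 mod 29  (bits of 25 = 11001)
  bit 0 = 1: r = r^2 * 10 mod 29 = 1^2 * 10 = 1*10 = 10
  bit 1 = 1: r = r^2 * 10 mod 29 = 10^2 * 10 = 13*10 = 14
  bit 2 = 0: r = r^2 mod 29 = 14^2 = 22
  bit 3 = 0: r = r^2 mod 29 = 22^2 = 20
  bit 4 = 1: r = r^2 * 10 mod 29 = 20^2 * 10 = 23*10 = 27
  -> B = 27
s = B^a = 27^8 mod 29  (bits of 8 = 1000)
  bit 0 = 1: r = r^2 * 27 mod 29 = 1^2 * 27 = 1*27 = 27
  bit 1 = 0: r = r^2 mod 29 = 27^2 = 4
  bit 2 = 0: r = r^2 mod 29 = 4^2 = 16
  bit 3 = 0: r = r^2 mod 29 = 16^2 = 24
  -> s = B^a = 24

Answer: 25 27 24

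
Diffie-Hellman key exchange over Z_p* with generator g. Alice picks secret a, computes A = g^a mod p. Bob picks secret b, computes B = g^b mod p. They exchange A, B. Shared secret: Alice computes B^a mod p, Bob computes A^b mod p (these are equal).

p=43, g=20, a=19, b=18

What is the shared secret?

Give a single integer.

A = 20^19 mod 43  (bits of 19 = 10011)
  bit 0 = 1: r = r^2 * 20 mod 43 = 1^2 * 20 = 1*20 = 20
  bit 1 = 0: r = r^2 mod 43 = 20^2 = 13
  bit 2 = 0: r = r^2 mod 43 = 13^2 = 40
  bit 3 = 1: r = r^2 * 20 mod 43 = 40^2 * 20 = 9*20 = 8
  bit 4 = 1: r = r^2 * 20 mod 43 = 8^2 * 20 = 21*20 = 33
  -> A = 33
B = 20^18 mod 43  (bits of 18 = 10010)
  bit 0 = 1: r = r^2 * 20 mod 43 = 1^2 * 20 = 1*20 = 20
  bit 1 = 0: r = r^2 mod 43 = 20^2 = 13
  bit 2 = 0: r = r^2 mod 43 = 13^2 = 40
  bit 3 = 1: r = r^2 * 20 mod 43 = 40^2 * 20 = 9*20 = 8
  bit 4 = 0: r = r^2 mod 43 = 8^2 = 21
  -> B = 21
s = B^a = 21^19 mod 43  (bits of 19 = 10011)
  bit 0 = 1: r = r^2 * 21 mod 43 = 1^2 * 21 = 1*21 = 21
  bit 1 = 0: r = r^2 mod 43 = 21^2 = 11
  bit 2 = 0: r = r^2 mod 43 = 11^2 = 35
  bit 3 = 1: r = r^2 * 21 mod 43 = 35^2 * 21 = 21*21 = 11
  bit 4 = 1: r = r^2 * 21 mod 43 = 11^2 * 21 = 35*21 = 4
  -> s = B^a = 4

Answer: 4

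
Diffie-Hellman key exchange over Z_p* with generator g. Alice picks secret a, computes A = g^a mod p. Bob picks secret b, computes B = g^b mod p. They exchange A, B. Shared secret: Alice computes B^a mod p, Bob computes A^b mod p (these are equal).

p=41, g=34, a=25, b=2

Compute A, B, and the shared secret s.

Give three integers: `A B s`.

Answer: 38 8 9

Derivation:
A = 34^25 mod 41  (bits of 25 = 11001)
  bit 0 = 1: r = r^2 * 34 mod 41 = 1^2 * 34 = 1*34 = 34
  bit 1 = 1: r = r^2 * 34 mod 41 = 34^2 * 34 = 8*34 = 26
  bit 2 = 0: r = r^2 mod 41 = 26^2 = 20
  bit 3 = 0: r = r^2 mod 41 = 20^2 = 31
  bit 4 = 1: r = r^2 * 34 mod 41 = 31^2 * 34 = 18*34 = 38
  -> A = 38
B = 34^2 mod 41  (bits of 2 = 10)
  bit 0 = 1: r = r^2 * 34 mod 41 = 1^2 * 34 = 1*34 = 34
  bit 1 = 0: r = r^2 mod 41 = 34^2 = 8
  -> B = 8
s = B^a = 8^25 mod 41  (bits of 25 = 11001)
  bit 0 = 1: r = r^2 * 8 mod 41 = 1^2 * 8 = 1*8 = 8
  bit 1 = 1: r = r^2 * 8 mod 41 = 8^2 * 8 = 23*8 = 20
  bit 2 = 0: r = r^2 mod 41 = 20^2 = 31
  bit 3 = 0: r = r^2 mod 41 = 31^2 = 18
  bit 4 = 1: r = r^2 * 8 mod 41 = 18^2 * 8 = 37*8 = 9
  -> s = B^a = 9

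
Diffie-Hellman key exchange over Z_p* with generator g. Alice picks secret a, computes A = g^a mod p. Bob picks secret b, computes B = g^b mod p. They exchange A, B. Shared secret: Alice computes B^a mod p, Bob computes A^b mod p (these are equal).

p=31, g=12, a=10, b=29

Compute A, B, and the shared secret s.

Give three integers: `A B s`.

Answer: 25 13 5

Derivation:
A = 12^10 mod 31  (bits of 10 = 1010)
  bit 0 = 1: r = r^2 * 12 mod 31 = 1^2 * 12 = 1*12 = 12
  bit 1 = 0: r = r^2 mod 31 = 12^2 = 20
  bit 2 = 1: r = r^2 * 12 mod 31 = 20^2 * 12 = 28*12 = 26
  bit 3 = 0: r = r^2 mod 31 = 26^2 = 25
  -> A = 25
B = 12^29 mod 31  (bits of 29 = 11101)
  bit 0 = 1: r = r^2 * 12 mod 31 = 1^2 * 12 = 1*12 = 12
  bit 1 = 1: r = r^2 * 12 mod 31 = 12^2 * 12 = 20*12 = 23
  bit 2 = 1: r = r^2 * 12 mod 31 = 23^2 * 12 = 2*12 = 24
  bit 3 = 0: r = r^2 mod 31 = 24^2 = 18
  bit 4 = 1: r = r^2 * 12 mod 31 = 18^2 * 12 = 14*12 = 13
  -> B = 13
s = B^a = 13^10 mod 31  (bits of 10 = 1010)
  bit 0 = 1: r = r^2 * 13 mod 31 = 1^2 * 13 = 1*13 = 13
  bit 1 = 0: r = r^2 mod 31 = 13^2 = 14
  bit 2 = 1: r = r^2 * 13 mod 31 = 14^2 * 13 = 10*13 = 6
  bit 3 = 0: r = r^2 mod 31 = 6^2 = 5
  -> s = B^a = 5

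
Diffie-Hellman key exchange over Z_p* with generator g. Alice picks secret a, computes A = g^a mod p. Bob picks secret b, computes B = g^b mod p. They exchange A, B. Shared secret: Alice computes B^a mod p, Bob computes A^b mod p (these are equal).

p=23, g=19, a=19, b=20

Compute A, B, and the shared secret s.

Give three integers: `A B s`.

A = 19^19 mod 23  (bits of 19 = 10011)
  bit 0 = 1: r = r^2 * 19 mod 23 = 1^2 * 19 = 1*19 = 19
  bit 1 = 0: r = r^2 mod 23 = 19^2 = 16
  bit 2 = 0: r = r^2 mod 23 = 16^2 = 3
  bit 3 = 1: r = r^2 * 19 mod 23 = 3^2 * 19 = 9*19 = 10
  bit 4 = 1: r = r^2 * 19 mod 23 = 10^2 * 19 = 8*19 = 14
  -> A = 14
B = 19^20 mod 23  (bits of 20 = 10100)
  bit 0 = 1: r = r^2 * 19 mod 23 = 1^2 * 19 = 1*19 = 19
  bit 1 = 0: r = r^2 mod 23 = 19^2 = 16
  bit 2 = 1: r = r^2 * 19 mod 23 = 16^2 * 19 = 3*19 = 11
  bit 3 = 0: r = r^2 mod 23 = 11^2 = 6
  bit 4 = 0: r = r^2 mod 23 = 6^2 = 13
  -> B = 13
s = B^a = 13^19 mod 23  (bits of 19 = 10011)
  bit 0 = 1: r = r^2 * 13 mod 23 = 1^2 * 13 = 1*13 = 13
  bit 1 = 0: r = r^2 mod 23 = 13^2 = 8
  bit 2 = 0: r = r^2 mod 23 = 8^2 = 18
  bit 3 = 1: r = r^2 * 13 mod 23 = 18^2 * 13 = 2*13 = 3
  bit 4 = 1: r = r^2 * 13 mod 23 = 3^2 * 13 = 9*13 = 2
  -> s = B^a = 2

Answer: 14 13 2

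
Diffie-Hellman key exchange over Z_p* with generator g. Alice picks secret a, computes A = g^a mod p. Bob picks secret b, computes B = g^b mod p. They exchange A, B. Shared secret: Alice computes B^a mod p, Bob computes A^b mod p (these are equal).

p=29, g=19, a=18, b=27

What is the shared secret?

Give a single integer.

A = 19^18 mod 29  (bits of 18 = 10010)
  bit 0 = 1: r = r^2 * 19 mod 29 = 1^2 * 19 = 1*19 = 19
  bit 1 = 0: r = r^2 mod 29 = 19^2 = 13
  bit 2 = 0: r = r^2 mod 29 = 13^2 = 24
  bit 3 = 1: r = r^2 * 19 mod 29 = 24^2 * 19 = 25*19 = 11
  bit 4 = 0: r = r^2 mod 29 = 11^2 = 5
  -> A = 5
B = 19^27 mod 29  (bits of 27 = 11011)
  bit 0 = 1: r = r^2 * 19 mod 29 = 1^2 * 19 = 1*19 = 19
  bit 1 = 1: r = r^2 * 19 mod 29 = 19^2 * 19 = 13*19 = 15
  bit 2 = 0: r = r^2 mod 29 = 15^2 = 22
  bit 3 = 1: r = r^2 * 19 mod 29 = 22^2 * 19 = 20*19 = 3
  bit 4 = 1: r = r^2 * 19 mod 29 = 3^2 * 19 = 9*19 = 26
  -> B = 26
s = B^a = 26^18 mod 29  (bits of 18 = 10010)
  bit 0 = 1: r = r^2 * 26 mod 29 = 1^2 * 26 = 1*26 = 26
  bit 1 = 0: r = r^2 mod 29 = 26^2 = 9
  bit 2 = 0: r = r^2 mod 29 = 9^2 = 23
  bit 3 = 1: r = r^2 * 26 mod 29 = 23^2 * 26 = 7*26 = 8
  bit 4 = 0: r = r^2 mod 29 = 8^2 = 6
  -> s = B^a = 6

Answer: 6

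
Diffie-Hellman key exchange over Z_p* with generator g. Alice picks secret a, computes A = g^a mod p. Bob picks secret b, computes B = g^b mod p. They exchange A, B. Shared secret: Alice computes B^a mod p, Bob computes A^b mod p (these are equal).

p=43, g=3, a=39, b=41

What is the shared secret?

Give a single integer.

A = 3^39 mod 43  (bits of 39 = 100111)
  bit 0 = 1: r = r^2 * 3 mod 43 = 1^2 * 3 = 1*3 = 3
  bit 1 = 0: r = r^2 mod 43 = 3^2 = 9
  bit 2 = 0: r = r^2 mod 43 = 9^2 = 38
  bit 3 = 1: r = r^2 * 3 mod 43 = 38^2 * 3 = 25*3 = 32
  bit 4 = 1: r = r^2 * 3 mod 43 = 32^2 * 3 = 35*3 = 19
  bit 5 = 1: r = r^2 * 3 mod 43 = 19^2 * 3 = 17*3 = 8
  -> A = 8
B = 3^41 mod 43  (bits of 41 = 101001)
  bit 0 = 1: r = r^2 * 3 mod 43 = 1^2 * 3 = 1*3 = 3
  bit 1 = 0: r = r^2 mod 43 = 3^2 = 9
  bit 2 = 1: r = r^2 * 3 mod 43 = 9^2 * 3 = 38*3 = 28
  bit 3 = 0: r = r^2 mod 43 = 28^2 = 10
  bit 4 = 0: r = r^2 mod 43 = 10^2 = 14
  bit 5 = 1: r = r^2 * 3 mod 43 = 14^2 * 3 = 24*3 = 29
  -> B = 29
s = B^a = 29^39 mod 43  (bits of 39 = 100111)
  bit 0 = 1: r = r^2 * 29 mod 43 = 1^2 * 29 = 1*29 = 29
  bit 1 = 0: r = r^2 mod 43 = 29^2 = 24
  bit 2 = 0: r = r^2 mod 43 = 24^2 = 17
  bit 3 = 1: r = r^2 * 29 mod 43 = 17^2 * 29 = 31*29 = 39
  bit 4 = 1: r = r^2 * 29 mod 43 = 39^2 * 29 = 16*29 = 34
  bit 5 = 1: r = r^2 * 29 mod 43 = 34^2 * 29 = 38*29 = 27
  -> s = B^a = 27

Answer: 27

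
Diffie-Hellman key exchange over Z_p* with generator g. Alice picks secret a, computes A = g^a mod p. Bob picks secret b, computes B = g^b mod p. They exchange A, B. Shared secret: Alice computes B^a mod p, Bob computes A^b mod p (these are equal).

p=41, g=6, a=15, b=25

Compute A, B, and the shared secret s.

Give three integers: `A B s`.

A = 6^15 mod 41  (bits of 15 = 1111)
  bit 0 = 1: r = r^2 * 6 mod 41 = 1^2 * 6 = 1*6 = 6
  bit 1 = 1: r = r^2 * 6 mod 41 = 6^2 * 6 = 36*6 = 11
  bit 2 = 1: r = r^2 * 6 mod 41 = 11^2 * 6 = 39*6 = 29
  bit 3 = 1: r = r^2 * 6 mod 41 = 29^2 * 6 = 21*6 = 3
  -> A = 3
B = 6^25 mod 41  (bits of 25 = 11001)
  bit 0 = 1: r = r^2 * 6 mod 41 = 1^2 * 6 = 1*6 = 6
  bit 1 = 1: r = r^2 * 6 mod 41 = 6^2 * 6 = 36*6 = 11
  bit 2 = 0: r = r^2 mod 41 = 11^2 = 39
  bit 3 = 0: r = r^2 mod 41 = 39^2 = 4
  bit 4 = 1: r = r^2 * 6 mod 41 = 4^2 * 6 = 16*6 = 14
  -> B = 14
s = B^a = 14^15 mod 41  (bits of 15 = 1111)
  bit 0 = 1: r = r^2 * 14 mod 41 = 1^2 * 14 = 1*14 = 14
  bit 1 = 1: r = r^2 * 14 mod 41 = 14^2 * 14 = 32*14 = 38
  bit 2 = 1: r = r^2 * 14 mod 41 = 38^2 * 14 = 9*14 = 3
  bit 3 = 1: r = r^2 * 14 mod 41 = 3^2 * 14 = 9*14 = 3
  -> s = B^a = 3

Answer: 3 14 3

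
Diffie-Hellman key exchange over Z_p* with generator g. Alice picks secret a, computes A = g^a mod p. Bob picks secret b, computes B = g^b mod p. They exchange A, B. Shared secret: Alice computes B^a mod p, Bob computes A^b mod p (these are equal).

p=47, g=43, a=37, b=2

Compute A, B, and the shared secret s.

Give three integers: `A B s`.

A = 43^37 mod 47  (bits of 37 = 100101)
  bit 0 = 1: r = r^2 * 43 mod 47 = 1^2 * 43 = 1*43 = 43
  bit 1 = 0: r = r^2 mod 47 = 43^2 = 16
  bit 2 = 0: r = r^2 mod 47 = 16^2 = 21
  bit 3 = 1: r = r^2 * 43 mod 47 = 21^2 * 43 = 18*43 = 22
  bit 4 = 0: r = r^2 mod 47 = 22^2 = 14
  bit 5 = 1: r = r^2 * 43 mod 47 = 14^2 * 43 = 8*43 = 15
  -> A = 15
B = 43^2 mod 47  (bits of 2 = 10)
  bit 0 = 1: r = r^2 * 43 mod 47 = 1^2 * 43 = 1*43 = 43
  bit 1 = 0: r = r^2 mod 47 = 43^2 = 16
  -> B = 16
s = B^a = 16^37 mod 47  (bits of 37 = 100101)
  bit 0 = 1: r = r^2 * 16 mod 47 = 1^2 * 16 = 1*16 = 16
  bit 1 = 0: r = r^2 mod 47 = 16^2 = 21
  bit 2 = 0: r = r^2 mod 47 = 21^2 = 18
  bit 3 = 1: r = r^2 * 16 mod 47 = 18^2 * 16 = 42*16 = 14
  bit 4 = 0: r = r^2 mod 47 = 14^2 = 8
  bit 5 = 1: r = r^2 * 16 mod 47 = 8^2 * 16 = 17*16 = 37
  -> s = B^a = 37

Answer: 15 16 37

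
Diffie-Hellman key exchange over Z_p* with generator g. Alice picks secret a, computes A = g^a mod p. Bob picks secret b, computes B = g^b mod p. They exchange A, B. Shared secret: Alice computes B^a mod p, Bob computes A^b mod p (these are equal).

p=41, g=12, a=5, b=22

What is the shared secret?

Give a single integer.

Answer: 32

Derivation:
A = 12^5 mod 41  (bits of 5 = 101)
  bit 0 = 1: r = r^2 * 12 mod 41 = 1^2 * 12 = 1*12 = 12
  bit 1 = 0: r = r^2 mod 41 = 12^2 = 21
  bit 2 = 1: r = r^2 * 12 mod 41 = 21^2 * 12 = 31*12 = 3
  -> A = 3
B = 12^22 mod 41  (bits of 22 = 10110)
  bit 0 = 1: r = r^2 * 12 mod 41 = 1^2 * 12 = 1*12 = 12
  bit 1 = 0: r = r^2 mod 41 = 12^2 = 21
  bit 2 = 1: r = r^2 * 12 mod 41 = 21^2 * 12 = 31*12 = 3
  bit 3 = 1: r = r^2 * 12 mod 41 = 3^2 * 12 = 9*12 = 26
  bit 4 = 0: r = r^2 mod 41 = 26^2 = 20
  -> B = 20
s = B^a = 20^5 mod 41  (bits of 5 = 101)
  bit 0 = 1: r = r^2 * 20 mod 41 = 1^2 * 20 = 1*20 = 20
  bit 1 = 0: r = r^2 mod 41 = 20^2 = 31
  bit 2 = 1: r = r^2 * 20 mod 41 = 31^2 * 20 = 18*20 = 32
  -> s = B^a = 32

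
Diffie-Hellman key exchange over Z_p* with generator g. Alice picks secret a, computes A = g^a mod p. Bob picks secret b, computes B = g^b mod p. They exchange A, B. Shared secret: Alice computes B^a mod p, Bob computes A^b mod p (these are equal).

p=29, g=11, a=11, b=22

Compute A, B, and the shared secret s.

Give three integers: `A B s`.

A = 11^11 mod 29  (bits of 11 = 1011)
  bit 0 = 1: r = r^2 * 11 mod 29 = 1^2 * 11 = 1*11 = 11
  bit 1 = 0: r = r^2 mod 29 = 11^2 = 5
  bit 2 = 1: r = r^2 * 11 mod 29 = 5^2 * 11 = 25*11 = 14
  bit 3 = 1: r = r^2 * 11 mod 29 = 14^2 * 11 = 22*11 = 10
  -> A = 10
B = 11^22 mod 29  (bits of 22 = 10110)
  bit 0 = 1: r = r^2 * 11 mod 29 = 1^2 * 11 = 1*11 = 11
  bit 1 = 0: r = r^2 mod 29 = 11^2 = 5
  bit 2 = 1: r = r^2 * 11 mod 29 = 5^2 * 11 = 25*11 = 14
  bit 3 = 1: r = r^2 * 11 mod 29 = 14^2 * 11 = 22*11 = 10
  bit 4 = 0: r = r^2 mod 29 = 10^2 = 13
  -> B = 13
s = B^a = 13^11 mod 29  (bits of 11 = 1011)
  bit 0 = 1: r = r^2 * 13 mod 29 = 1^2 * 13 = 1*13 = 13
  bit 1 = 0: r = r^2 mod 29 = 13^2 = 24
  bit 2 = 1: r = r^2 * 13 mod 29 = 24^2 * 13 = 25*13 = 6
  bit 3 = 1: r = r^2 * 13 mod 29 = 6^2 * 13 = 7*13 = 4
  -> s = B^a = 4

Answer: 10 13 4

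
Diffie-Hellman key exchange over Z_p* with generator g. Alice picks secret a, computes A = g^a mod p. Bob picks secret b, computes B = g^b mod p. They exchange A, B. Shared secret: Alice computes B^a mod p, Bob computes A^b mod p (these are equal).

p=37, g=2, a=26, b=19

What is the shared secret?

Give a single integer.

A = 2^26 mod 37  (bits of 26 = 11010)
  bit 0 = 1: r = r^2 * 2 mod 37 = 1^2 * 2 = 1*2 = 2
  bit 1 = 1: r = r^2 * 2 mod 37 = 2^2 * 2 = 4*2 = 8
  bit 2 = 0: r = r^2 mod 37 = 8^2 = 27
  bit 3 = 1: r = r^2 * 2 mod 37 = 27^2 * 2 = 26*2 = 15
  bit 4 = 0: r = r^2 mod 37 = 15^2 = 3
  -> A = 3
B = 2^19 mod 37  (bits of 19 = 10011)
  bit 0 = 1: r = r^2 * 2 mod 37 = 1^2 * 2 = 1*2 = 2
  bit 1 = 0: r = r^2 mod 37 = 2^2 = 4
  bit 2 = 0: r = r^2 mod 37 = 4^2 = 16
  bit 3 = 1: r = r^2 * 2 mod 37 = 16^2 * 2 = 34*2 = 31
  bit 4 = 1: r = r^2 * 2 mod 37 = 31^2 * 2 = 36*2 = 35
  -> B = 35
s = B^a = 35^26 mod 37  (bits of 26 = 11010)
  bit 0 = 1: r = r^2 * 35 mod 37 = 1^2 * 35 = 1*35 = 35
  bit 1 = 1: r = r^2 * 35 mod 37 = 35^2 * 35 = 4*35 = 29
  bit 2 = 0: r = r^2 mod 37 = 29^2 = 27
  bit 3 = 1: r = r^2 * 35 mod 37 = 27^2 * 35 = 26*35 = 22
  bit 4 = 0: r = r^2 mod 37 = 22^2 = 3
  -> s = B^a = 3

Answer: 3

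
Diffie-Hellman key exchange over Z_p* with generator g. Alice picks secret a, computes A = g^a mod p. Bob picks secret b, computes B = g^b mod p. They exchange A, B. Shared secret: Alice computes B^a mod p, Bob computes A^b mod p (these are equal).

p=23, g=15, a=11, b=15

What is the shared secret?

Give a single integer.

Answer: 22

Derivation:
A = 15^11 mod 23  (bits of 11 = 1011)
  bit 0 = 1: r = r^2 * 15 mod 23 = 1^2 * 15 = 1*15 = 15
  bit 1 = 0: r = r^2 mod 23 = 15^2 = 18
  bit 2 = 1: r = r^2 * 15 mod 23 = 18^2 * 15 = 2*15 = 7
  bit 3 = 1: r = r^2 * 15 mod 23 = 7^2 * 15 = 3*15 = 22
  -> A = 22
B = 15^15 mod 23  (bits of 15 = 1111)
  bit 0 = 1: r = r^2 * 15 mod 23 = 1^2 * 15 = 1*15 = 15
  bit 1 = 1: r = r^2 * 15 mod 23 = 15^2 * 15 = 18*15 = 17
  bit 2 = 1: r = r^2 * 15 mod 23 = 17^2 * 15 = 13*15 = 11
  bit 3 = 1: r = r^2 * 15 mod 23 = 11^2 * 15 = 6*15 = 21
  -> B = 21
s = B^a = 21^11 mod 23  (bits of 11 = 1011)
  bit 0 = 1: r = r^2 * 21 mod 23 = 1^2 * 21 = 1*21 = 21
  bit 1 = 0: r = r^2 mod 23 = 21^2 = 4
  bit 2 = 1: r = r^2 * 21 mod 23 = 4^2 * 21 = 16*21 = 14
  bit 3 = 1: r = r^2 * 21 mod 23 = 14^2 * 21 = 12*21 = 22
  -> s = B^a = 22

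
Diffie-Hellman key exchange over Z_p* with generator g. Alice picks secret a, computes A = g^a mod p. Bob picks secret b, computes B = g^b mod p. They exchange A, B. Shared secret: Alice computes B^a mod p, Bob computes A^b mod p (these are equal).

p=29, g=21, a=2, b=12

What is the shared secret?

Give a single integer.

Answer: 25

Derivation:
A = 21^2 mod 29  (bits of 2 = 10)
  bit 0 = 1: r = r^2 * 21 mod 29 = 1^2 * 21 = 1*21 = 21
  bit 1 = 0: r = r^2 mod 29 = 21^2 = 6
  -> A = 6
B = 21^12 mod 29  (bits of 12 = 1100)
  bit 0 = 1: r = r^2 * 21 mod 29 = 1^2 * 21 = 1*21 = 21
  bit 1 = 1: r = r^2 * 21 mod 29 = 21^2 * 21 = 6*21 = 10
  bit 2 = 0: r = r^2 mod 29 = 10^2 = 13
  bit 3 = 0: r = r^2 mod 29 = 13^2 = 24
  -> B = 24
s = B^a = 24^2 mod 29  (bits of 2 = 10)
  bit 0 = 1: r = r^2 * 24 mod 29 = 1^2 * 24 = 1*24 = 24
  bit 1 = 0: r = r^2 mod 29 = 24^2 = 25
  -> s = B^a = 25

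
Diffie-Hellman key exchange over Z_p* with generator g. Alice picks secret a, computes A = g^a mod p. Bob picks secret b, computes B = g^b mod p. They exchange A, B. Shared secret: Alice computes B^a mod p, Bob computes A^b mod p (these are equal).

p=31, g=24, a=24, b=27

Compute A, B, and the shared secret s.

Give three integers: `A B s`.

A = 24^24 mod 31  (bits of 24 = 11000)
  bit 0 = 1: r = r^2 * 24 mod 31 = 1^2 * 24 = 1*24 = 24
  bit 1 = 1: r = r^2 * 24 mod 31 = 24^2 * 24 = 18*24 = 29
  bit 2 = 0: r = r^2 mod 31 = 29^2 = 4
  bit 3 = 0: r = r^2 mod 31 = 4^2 = 16
  bit 4 = 0: r = r^2 mod 31 = 16^2 = 8
  -> A = 8
B = 24^27 mod 31  (bits of 27 = 11011)
  bit 0 = 1: r = r^2 * 24 mod 31 = 1^2 * 24 = 1*24 = 24
  bit 1 = 1: r = r^2 * 24 mod 31 = 24^2 * 24 = 18*24 = 29
  bit 2 = 0: r = r^2 mod 31 = 29^2 = 4
  bit 3 = 1: r = r^2 * 24 mod 31 = 4^2 * 24 = 16*24 = 12
  bit 4 = 1: r = r^2 * 24 mod 31 = 12^2 * 24 = 20*24 = 15
  -> B = 15
s = B^a = 15^24 mod 31  (bits of 24 = 11000)
  bit 0 = 1: r = r^2 * 15 mod 31 = 1^2 * 15 = 1*15 = 15
  bit 1 = 1: r = r^2 * 15 mod 31 = 15^2 * 15 = 8*15 = 27
  bit 2 = 0: r = r^2 mod 31 = 27^2 = 16
  bit 3 = 0: r = r^2 mod 31 = 16^2 = 8
  bit 4 = 0: r = r^2 mod 31 = 8^2 = 2
  -> s = B^a = 2

Answer: 8 15 2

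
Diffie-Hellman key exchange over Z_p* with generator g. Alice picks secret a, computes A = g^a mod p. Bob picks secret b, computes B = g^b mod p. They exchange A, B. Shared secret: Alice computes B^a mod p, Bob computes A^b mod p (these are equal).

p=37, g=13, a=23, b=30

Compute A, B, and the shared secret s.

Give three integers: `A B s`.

A = 13^23 mod 37  (bits of 23 = 10111)
  bit 0 = 1: r = r^2 * 13 mod 37 = 1^2 * 13 = 1*13 = 13
  bit 1 = 0: r = r^2 mod 37 = 13^2 = 21
  bit 2 = 1: r = r^2 * 13 mod 37 = 21^2 * 13 = 34*13 = 35
  bit 3 = 1: r = r^2 * 13 mod 37 = 35^2 * 13 = 4*13 = 15
  bit 4 = 1: r = r^2 * 13 mod 37 = 15^2 * 13 = 3*13 = 2
  -> A = 2
B = 13^30 mod 37  (bits of 30 = 11110)
  bit 0 = 1: r = r^2 * 13 mod 37 = 1^2 * 13 = 1*13 = 13
  bit 1 = 1: r = r^2 * 13 mod 37 = 13^2 * 13 = 21*13 = 14
  bit 2 = 1: r = r^2 * 13 mod 37 = 14^2 * 13 = 11*13 = 32
  bit 3 = 1: r = r^2 * 13 mod 37 = 32^2 * 13 = 25*13 = 29
  bit 4 = 0: r = r^2 mod 37 = 29^2 = 27
  -> B = 27
s = B^a = 27^23 mod 37  (bits of 23 = 10111)
  bit 0 = 1: r = r^2 * 27 mod 37 = 1^2 * 27 = 1*27 = 27
  bit 1 = 0: r = r^2 mod 37 = 27^2 = 26
  bit 2 = 1: r = r^2 * 27 mod 37 = 26^2 * 27 = 10*27 = 11
  bit 3 = 1: r = r^2 * 27 mod 37 = 11^2 * 27 = 10*27 = 11
  bit 4 = 1: r = r^2 * 27 mod 37 = 11^2 * 27 = 10*27 = 11
  -> s = B^a = 11

Answer: 2 27 11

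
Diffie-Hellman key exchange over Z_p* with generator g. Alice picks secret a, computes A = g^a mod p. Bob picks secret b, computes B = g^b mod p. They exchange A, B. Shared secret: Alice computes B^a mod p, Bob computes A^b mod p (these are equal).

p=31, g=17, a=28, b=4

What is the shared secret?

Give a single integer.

A = 17^28 mod 31  (bits of 28 = 11100)
  bit 0 = 1: r = r^2 * 17 mod 31 = 1^2 * 17 = 1*17 = 17
  bit 1 = 1: r = r^2 * 17 mod 31 = 17^2 * 17 = 10*17 = 15
  bit 2 = 1: r = r^2 * 17 mod 31 = 15^2 * 17 = 8*17 = 12
  bit 3 = 0: r = r^2 mod 31 = 12^2 = 20
  bit 4 = 0: r = r^2 mod 31 = 20^2 = 28
  -> A = 28
B = 17^4 mod 31  (bits of 4 = 100)
  bit 0 = 1: r = r^2 * 17 mod 31 = 1^2 * 17 = 1*17 = 17
  bit 1 = 0: r = r^2 mod 31 = 17^2 = 10
  bit 2 = 0: r = r^2 mod 31 = 10^2 = 7
  -> B = 7
s = B^a = 7^28 mod 31  (bits of 28 = 11100)
  bit 0 = 1: r = r^2 * 7 mod 31 = 1^2 * 7 = 1*7 = 7
  bit 1 = 1: r = r^2 * 7 mod 31 = 7^2 * 7 = 18*7 = 2
  bit 2 = 1: r = r^2 * 7 mod 31 = 2^2 * 7 = 4*7 = 28
  bit 3 = 0: r = r^2 mod 31 = 28^2 = 9
  bit 4 = 0: r = r^2 mod 31 = 9^2 = 19
  -> s = B^a = 19

Answer: 19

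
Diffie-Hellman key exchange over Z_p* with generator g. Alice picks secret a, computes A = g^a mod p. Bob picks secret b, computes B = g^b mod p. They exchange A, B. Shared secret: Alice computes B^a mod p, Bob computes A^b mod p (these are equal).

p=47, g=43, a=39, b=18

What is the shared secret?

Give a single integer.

A = 43^39 mod 47  (bits of 39 = 100111)
  bit 0 = 1: r = r^2 * 43 mod 47 = 1^2 * 43 = 1*43 = 43
  bit 1 = 0: r = r^2 mod 47 = 43^2 = 16
  bit 2 = 0: r = r^2 mod 47 = 16^2 = 21
  bit 3 = 1: r = r^2 * 43 mod 47 = 21^2 * 43 = 18*43 = 22
  bit 4 = 1: r = r^2 * 43 mod 47 = 22^2 * 43 = 14*43 = 38
  bit 5 = 1: r = r^2 * 43 mod 47 = 38^2 * 43 = 34*43 = 5
  -> A = 5
B = 43^18 mod 47  (bits of 18 = 10010)
  bit 0 = 1: r = r^2 * 43 mod 47 = 1^2 * 43 = 1*43 = 43
  bit 1 = 0: r = r^2 mod 47 = 43^2 = 16
  bit 2 = 0: r = r^2 mod 47 = 16^2 = 21
  bit 3 = 1: r = r^2 * 43 mod 47 = 21^2 * 43 = 18*43 = 22
  bit 4 = 0: r = r^2 mod 47 = 22^2 = 14
  -> B = 14
s = B^a = 14^39 mod 47  (bits of 39 = 100111)
  bit 0 = 1: r = r^2 * 14 mod 47 = 1^2 * 14 = 1*14 = 14
  bit 1 = 0: r = r^2 mod 47 = 14^2 = 8
  bit 2 = 0: r = r^2 mod 47 = 8^2 = 17
  bit 3 = 1: r = r^2 * 14 mod 47 = 17^2 * 14 = 7*14 = 4
  bit 4 = 1: r = r^2 * 14 mod 47 = 4^2 * 14 = 16*14 = 36
  bit 5 = 1: r = r^2 * 14 mod 47 = 36^2 * 14 = 27*14 = 2
  -> s = B^a = 2

Answer: 2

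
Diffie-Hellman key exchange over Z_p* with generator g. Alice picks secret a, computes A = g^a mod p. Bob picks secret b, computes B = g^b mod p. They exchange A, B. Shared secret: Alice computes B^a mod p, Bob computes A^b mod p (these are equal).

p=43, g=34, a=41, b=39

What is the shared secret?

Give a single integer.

Answer: 2

Derivation:
A = 34^41 mod 43  (bits of 41 = 101001)
  bit 0 = 1: r = r^2 * 34 mod 43 = 1^2 * 34 = 1*34 = 34
  bit 1 = 0: r = r^2 mod 43 = 34^2 = 38
  bit 2 = 1: r = r^2 * 34 mod 43 = 38^2 * 34 = 25*34 = 33
  bit 3 = 0: r = r^2 mod 43 = 33^2 = 14
  bit 4 = 0: r = r^2 mod 43 = 14^2 = 24
  bit 5 = 1: r = r^2 * 34 mod 43 = 24^2 * 34 = 17*34 = 19
  -> A = 19
B = 34^39 mod 43  (bits of 39 = 100111)
  bit 0 = 1: r = r^2 * 34 mod 43 = 1^2 * 34 = 1*34 = 34
  bit 1 = 0: r = r^2 mod 43 = 34^2 = 38
  bit 2 = 0: r = r^2 mod 43 = 38^2 = 25
  bit 3 = 1: r = r^2 * 34 mod 43 = 25^2 * 34 = 23*34 = 8
  bit 4 = 1: r = r^2 * 34 mod 43 = 8^2 * 34 = 21*34 = 26
  bit 5 = 1: r = r^2 * 34 mod 43 = 26^2 * 34 = 31*34 = 22
  -> B = 22
s = B^a = 22^41 mod 43  (bits of 41 = 101001)
  bit 0 = 1: r = r^2 * 22 mod 43 = 1^2 * 22 = 1*22 = 22
  bit 1 = 0: r = r^2 mod 43 = 22^2 = 11
  bit 2 = 1: r = r^2 * 22 mod 43 = 11^2 * 22 = 35*22 = 39
  bit 3 = 0: r = r^2 mod 43 = 39^2 = 16
  bit 4 = 0: r = r^2 mod 43 = 16^2 = 41
  bit 5 = 1: r = r^2 * 22 mod 43 = 41^2 * 22 = 4*22 = 2
  -> s = B^a = 2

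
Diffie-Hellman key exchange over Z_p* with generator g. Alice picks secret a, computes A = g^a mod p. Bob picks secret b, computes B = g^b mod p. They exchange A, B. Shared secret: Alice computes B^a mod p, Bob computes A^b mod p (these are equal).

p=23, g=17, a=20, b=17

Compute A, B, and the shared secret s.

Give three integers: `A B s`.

A = 17^20 mod 23  (bits of 20 = 10100)
  bit 0 = 1: r = r^2 * 17 mod 23 = 1^2 * 17 = 1*17 = 17
  bit 1 = 0: r = r^2 mod 23 = 17^2 = 13
  bit 2 = 1: r = r^2 * 17 mod 23 = 13^2 * 17 = 8*17 = 21
  bit 3 = 0: r = r^2 mod 23 = 21^2 = 4
  bit 4 = 0: r = r^2 mod 23 = 4^2 = 16
  -> A = 16
B = 17^17 mod 23  (bits of 17 = 10001)
  bit 0 = 1: r = r^2 * 17 mod 23 = 1^2 * 17 = 1*17 = 17
  bit 1 = 0: r = r^2 mod 23 = 17^2 = 13
  bit 2 = 0: r = r^2 mod 23 = 13^2 = 8
  bit 3 = 0: r = r^2 mod 23 = 8^2 = 18
  bit 4 = 1: r = r^2 * 17 mod 23 = 18^2 * 17 = 2*17 = 11
  -> B = 11
s = B^a = 11^20 mod 23  (bits of 20 = 10100)
  bit 0 = 1: r = r^2 * 11 mod 23 = 1^2 * 11 = 1*11 = 11
  bit 1 = 0: r = r^2 mod 23 = 11^2 = 6
  bit 2 = 1: r = r^2 * 11 mod 23 = 6^2 * 11 = 13*11 = 5
  bit 3 = 0: r = r^2 mod 23 = 5^2 = 2
  bit 4 = 0: r = r^2 mod 23 = 2^2 = 4
  -> s = B^a = 4

Answer: 16 11 4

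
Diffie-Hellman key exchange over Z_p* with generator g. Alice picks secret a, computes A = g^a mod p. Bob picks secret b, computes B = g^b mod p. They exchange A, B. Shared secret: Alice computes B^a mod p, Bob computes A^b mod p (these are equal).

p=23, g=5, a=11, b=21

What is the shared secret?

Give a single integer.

A = 5^11 mod 23  (bits of 11 = 1011)
  bit 0 = 1: r = r^2 * 5 mod 23 = 1^2 * 5 = 1*5 = 5
  bit 1 = 0: r = r^2 mod 23 = 5^2 = 2
  bit 2 = 1: r = r^2 * 5 mod 23 = 2^2 * 5 = 4*5 = 20
  bit 3 = 1: r = r^2 * 5 mod 23 = 20^2 * 5 = 9*5 = 22
  -> A = 22
B = 5^21 mod 23  (bits of 21 = 10101)
  bit 0 = 1: r = r^2 * 5 mod 23 = 1^2 * 5 = 1*5 = 5
  bit 1 = 0: r = r^2 mod 23 = 5^2 = 2
  bit 2 = 1: r = r^2 * 5 mod 23 = 2^2 * 5 = 4*5 = 20
  bit 3 = 0: r = r^2 mod 23 = 20^2 = 9
  bit 4 = 1: r = r^2 * 5 mod 23 = 9^2 * 5 = 12*5 = 14
  -> B = 14
s = B^a = 14^11 mod 23  (bits of 11 = 1011)
  bit 0 = 1: r = r^2 * 14 mod 23 = 1^2 * 14 = 1*14 = 14
  bit 1 = 0: r = r^2 mod 23 = 14^2 = 12
  bit 2 = 1: r = r^2 * 14 mod 23 = 12^2 * 14 = 6*14 = 15
  bit 3 = 1: r = r^2 * 14 mod 23 = 15^2 * 14 = 18*14 = 22
  -> s = B^a = 22

Answer: 22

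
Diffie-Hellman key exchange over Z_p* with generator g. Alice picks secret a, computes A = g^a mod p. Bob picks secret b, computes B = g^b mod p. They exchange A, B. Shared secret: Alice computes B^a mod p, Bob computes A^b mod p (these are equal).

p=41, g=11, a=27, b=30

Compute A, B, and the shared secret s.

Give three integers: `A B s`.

Answer: 6 32 9

Derivation:
A = 11^27 mod 41  (bits of 27 = 11011)
  bit 0 = 1: r = r^2 * 11 mod 41 = 1^2 * 11 = 1*11 = 11
  bit 1 = 1: r = r^2 * 11 mod 41 = 11^2 * 11 = 39*11 = 19
  bit 2 = 0: r = r^2 mod 41 = 19^2 = 33
  bit 3 = 1: r = r^2 * 11 mod 41 = 33^2 * 11 = 23*11 = 7
  bit 4 = 1: r = r^2 * 11 mod 41 = 7^2 * 11 = 8*11 = 6
  -> A = 6
B = 11^30 mod 41  (bits of 30 = 11110)
  bit 0 = 1: r = r^2 * 11 mod 41 = 1^2 * 11 = 1*11 = 11
  bit 1 = 1: r = r^2 * 11 mod 41 = 11^2 * 11 = 39*11 = 19
  bit 2 = 1: r = r^2 * 11 mod 41 = 19^2 * 11 = 33*11 = 35
  bit 3 = 1: r = r^2 * 11 mod 41 = 35^2 * 11 = 36*11 = 27
  bit 4 = 0: r = r^2 mod 41 = 27^2 = 32
  -> B = 32
s = B^a = 32^27 mod 41  (bits of 27 = 11011)
  bit 0 = 1: r = r^2 * 32 mod 41 = 1^2 * 32 = 1*32 = 32
  bit 1 = 1: r = r^2 * 32 mod 41 = 32^2 * 32 = 40*32 = 9
  bit 2 = 0: r = r^2 mod 41 = 9^2 = 40
  bit 3 = 1: r = r^2 * 32 mod 41 = 40^2 * 32 = 1*32 = 32
  bit 4 = 1: r = r^2 * 32 mod 41 = 32^2 * 32 = 40*32 = 9
  -> s = B^a = 9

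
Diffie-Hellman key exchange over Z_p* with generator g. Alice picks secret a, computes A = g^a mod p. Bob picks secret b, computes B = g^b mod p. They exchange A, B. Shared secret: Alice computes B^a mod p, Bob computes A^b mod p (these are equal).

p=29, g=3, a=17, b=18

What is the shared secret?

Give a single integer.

A = 3^17 mod 29  (bits of 17 = 10001)
  bit 0 = 1: r = r^2 * 3 mod 29 = 1^2 * 3 = 1*3 = 3
  bit 1 = 0: r = r^2 mod 29 = 3^2 = 9
  bit 2 = 0: r = r^2 mod 29 = 9^2 = 23
  bit 3 = 0: r = r^2 mod 29 = 23^2 = 7
  bit 4 = 1: r = r^2 * 3 mod 29 = 7^2 * 3 = 20*3 = 2
  -> A = 2
B = 3^18 mod 29  (bits of 18 = 10010)
  bit 0 = 1: r = r^2 * 3 mod 29 = 1^2 * 3 = 1*3 = 3
  bit 1 = 0: r = r^2 mod 29 = 3^2 = 9
  bit 2 = 0: r = r^2 mod 29 = 9^2 = 23
  bit 3 = 1: r = r^2 * 3 mod 29 = 23^2 * 3 = 7*3 = 21
  bit 4 = 0: r = r^2 mod 29 = 21^2 = 6
  -> B = 6
s = B^a = 6^17 mod 29  (bits of 17 = 10001)
  bit 0 = 1: r = r^2 * 6 mod 29 = 1^2 * 6 = 1*6 = 6
  bit 1 = 0: r = r^2 mod 29 = 6^2 = 7
  bit 2 = 0: r = r^2 mod 29 = 7^2 = 20
  bit 3 = 0: r = r^2 mod 29 = 20^2 = 23
  bit 4 = 1: r = r^2 * 6 mod 29 = 23^2 * 6 = 7*6 = 13
  -> s = B^a = 13

Answer: 13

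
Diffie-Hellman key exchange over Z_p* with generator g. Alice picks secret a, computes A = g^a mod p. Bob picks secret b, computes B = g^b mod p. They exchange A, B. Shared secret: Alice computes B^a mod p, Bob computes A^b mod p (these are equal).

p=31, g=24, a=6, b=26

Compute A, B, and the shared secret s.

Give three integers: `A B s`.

Answer: 4 20 4

Derivation:
A = 24^6 mod 31  (bits of 6 = 110)
  bit 0 = 1: r = r^2 * 24 mod 31 = 1^2 * 24 = 1*24 = 24
  bit 1 = 1: r = r^2 * 24 mod 31 = 24^2 * 24 = 18*24 = 29
  bit 2 = 0: r = r^2 mod 31 = 29^2 = 4
  -> A = 4
B = 24^26 mod 31  (bits of 26 = 11010)
  bit 0 = 1: r = r^2 * 24 mod 31 = 1^2 * 24 = 1*24 = 24
  bit 1 = 1: r = r^2 * 24 mod 31 = 24^2 * 24 = 18*24 = 29
  bit 2 = 0: r = r^2 mod 31 = 29^2 = 4
  bit 3 = 1: r = r^2 * 24 mod 31 = 4^2 * 24 = 16*24 = 12
  bit 4 = 0: r = r^2 mod 31 = 12^2 = 20
  -> B = 20
s = B^a = 20^6 mod 31  (bits of 6 = 110)
  bit 0 = 1: r = r^2 * 20 mod 31 = 1^2 * 20 = 1*20 = 20
  bit 1 = 1: r = r^2 * 20 mod 31 = 20^2 * 20 = 28*20 = 2
  bit 2 = 0: r = r^2 mod 31 = 2^2 = 4
  -> s = B^a = 4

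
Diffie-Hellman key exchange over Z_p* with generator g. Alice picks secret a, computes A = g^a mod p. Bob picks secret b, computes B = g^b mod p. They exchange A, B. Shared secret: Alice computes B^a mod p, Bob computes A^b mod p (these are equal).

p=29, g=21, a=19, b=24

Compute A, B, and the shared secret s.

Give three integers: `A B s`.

Answer: 27 25 20

Derivation:
A = 21^19 mod 29  (bits of 19 = 10011)
  bit 0 = 1: r = r^2 * 21 mod 29 = 1^2 * 21 = 1*21 = 21
  bit 1 = 0: r = r^2 mod 29 = 21^2 = 6
  bit 2 = 0: r = r^2 mod 29 = 6^2 = 7
  bit 3 = 1: r = r^2 * 21 mod 29 = 7^2 * 21 = 20*21 = 14
  bit 4 = 1: r = r^2 * 21 mod 29 = 14^2 * 21 = 22*21 = 27
  -> A = 27
B = 21^24 mod 29  (bits of 24 = 11000)
  bit 0 = 1: r = r^2 * 21 mod 29 = 1^2 * 21 = 1*21 = 21
  bit 1 = 1: r = r^2 * 21 mod 29 = 21^2 * 21 = 6*21 = 10
  bit 2 = 0: r = r^2 mod 29 = 10^2 = 13
  bit 3 = 0: r = r^2 mod 29 = 13^2 = 24
  bit 4 = 0: r = r^2 mod 29 = 24^2 = 25
  -> B = 25
s = B^a = 25^19 mod 29  (bits of 19 = 10011)
  bit 0 = 1: r = r^2 * 25 mod 29 = 1^2 * 25 = 1*25 = 25
  bit 1 = 0: r = r^2 mod 29 = 25^2 = 16
  bit 2 = 0: r = r^2 mod 29 = 16^2 = 24
  bit 3 = 1: r = r^2 * 25 mod 29 = 24^2 * 25 = 25*25 = 16
  bit 4 = 1: r = r^2 * 25 mod 29 = 16^2 * 25 = 24*25 = 20
  -> s = B^a = 20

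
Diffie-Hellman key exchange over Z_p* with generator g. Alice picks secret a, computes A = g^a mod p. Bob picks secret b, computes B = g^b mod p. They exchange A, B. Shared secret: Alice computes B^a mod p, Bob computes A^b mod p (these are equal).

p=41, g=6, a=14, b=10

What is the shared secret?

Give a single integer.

A = 6^14 mod 41  (bits of 14 = 1110)
  bit 0 = 1: r = r^2 * 6 mod 41 = 1^2 * 6 = 1*6 = 6
  bit 1 = 1: r = r^2 * 6 mod 41 = 6^2 * 6 = 36*6 = 11
  bit 2 = 1: r = r^2 * 6 mod 41 = 11^2 * 6 = 39*6 = 29
  bit 3 = 0: r = r^2 mod 41 = 29^2 = 21
  -> A = 21
B = 6^10 mod 41  (bits of 10 = 1010)
  bit 0 = 1: r = r^2 * 6 mod 41 = 1^2 * 6 = 1*6 = 6
  bit 1 = 0: r = r^2 mod 41 = 6^2 = 36
  bit 2 = 1: r = r^2 * 6 mod 41 = 36^2 * 6 = 25*6 = 27
  bit 3 = 0: r = r^2 mod 41 = 27^2 = 32
  -> B = 32
s = B^a = 32^14 mod 41  (bits of 14 = 1110)
  bit 0 = 1: r = r^2 * 32 mod 41 = 1^2 * 32 = 1*32 = 32
  bit 1 = 1: r = r^2 * 32 mod 41 = 32^2 * 32 = 40*32 = 9
  bit 2 = 1: r = r^2 * 32 mod 41 = 9^2 * 32 = 40*32 = 9
  bit 3 = 0: r = r^2 mod 41 = 9^2 = 40
  -> s = B^a = 40

Answer: 40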